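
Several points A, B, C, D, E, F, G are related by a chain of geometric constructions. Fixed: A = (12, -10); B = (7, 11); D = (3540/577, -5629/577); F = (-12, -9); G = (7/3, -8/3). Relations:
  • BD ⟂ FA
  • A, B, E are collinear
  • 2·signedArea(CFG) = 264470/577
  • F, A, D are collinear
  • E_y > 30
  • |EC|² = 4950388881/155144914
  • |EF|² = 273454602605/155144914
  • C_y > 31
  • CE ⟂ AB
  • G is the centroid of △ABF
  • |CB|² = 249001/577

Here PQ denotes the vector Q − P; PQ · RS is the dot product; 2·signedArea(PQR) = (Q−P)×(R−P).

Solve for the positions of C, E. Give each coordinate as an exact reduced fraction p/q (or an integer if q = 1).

1. C_x = 4538/577  [line -19/3·x + 43/3·y + -233889/577 = 0 ∩ |CB|² = 249001/577]
2. C_y = 18323/577  [line -19/3·x + 43/3·y + -233889/577 = 0 ∩ |CB|² = 249001/577]
   → C = (4538/577, 18323/577)
3. E_x = 637169/268882  [A, B, E are collinear ∩ CE ⟂ AB]
4. E_y = 8186723/268882  [A, B, E are collinear ∩ CE ⟂ AB]
   → E = (637169/268882, 8186723/268882)

C = (4538/577, 18323/577)
E = (637169/268882, 8186723/268882)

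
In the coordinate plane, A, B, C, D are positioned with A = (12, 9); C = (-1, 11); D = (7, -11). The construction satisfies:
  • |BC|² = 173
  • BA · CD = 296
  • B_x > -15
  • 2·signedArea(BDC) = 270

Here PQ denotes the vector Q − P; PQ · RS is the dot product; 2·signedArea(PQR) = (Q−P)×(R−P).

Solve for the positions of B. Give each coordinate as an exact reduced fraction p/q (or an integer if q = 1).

1. B_x = -14  [2·signedArea(BDC) = 270 ∩ BA · CD = 296]
2. B_y = 13  [2·signedArea(BDC) = 270 ∩ BA · CD = 296]
   → B = (-14, 13)

B = (-14, 13)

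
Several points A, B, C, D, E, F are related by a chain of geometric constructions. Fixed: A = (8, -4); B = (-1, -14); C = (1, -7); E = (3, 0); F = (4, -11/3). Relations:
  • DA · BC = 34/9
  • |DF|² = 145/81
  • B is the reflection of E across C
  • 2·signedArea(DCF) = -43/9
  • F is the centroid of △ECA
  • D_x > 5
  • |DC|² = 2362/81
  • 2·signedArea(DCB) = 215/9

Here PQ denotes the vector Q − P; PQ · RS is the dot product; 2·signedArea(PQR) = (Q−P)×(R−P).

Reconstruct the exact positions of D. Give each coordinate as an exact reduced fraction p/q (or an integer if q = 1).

D = (16/3, -34/9)

1. D_x = 16/3  [2·signedArea(DCF) = -43/9 ∩ 2·signedArea(DCB) = 215/9]
2. D_y = -34/9  [2·signedArea(DCF) = -43/9 ∩ 2·signedArea(DCB) = 215/9]
   → D = (16/3, -34/9)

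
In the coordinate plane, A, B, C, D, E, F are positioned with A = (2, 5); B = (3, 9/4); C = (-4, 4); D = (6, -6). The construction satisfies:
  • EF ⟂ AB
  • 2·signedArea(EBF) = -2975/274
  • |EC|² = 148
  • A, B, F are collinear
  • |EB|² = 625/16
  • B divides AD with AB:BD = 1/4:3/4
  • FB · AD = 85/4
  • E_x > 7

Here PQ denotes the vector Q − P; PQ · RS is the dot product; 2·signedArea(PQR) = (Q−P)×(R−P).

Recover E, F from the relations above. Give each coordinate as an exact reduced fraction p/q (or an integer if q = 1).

1. F_x = 326/137  [A, B, F are collinear ∩ FB · AD = 85/4]
2. F_y = 542/137  [A, B, F are collinear ∩ FB · AD = 85/4]
   → F = (326/137, 542/137)
3. E_x = 8  [2·signedArea(EBF) = -2975/274 ∩ EF ⟂ AB]
4. E_y = 6  [2·signedArea(EBF) = -2975/274 ∩ EF ⟂ AB]
   → E = (8, 6)

E = (8, 6)
F = (326/137, 542/137)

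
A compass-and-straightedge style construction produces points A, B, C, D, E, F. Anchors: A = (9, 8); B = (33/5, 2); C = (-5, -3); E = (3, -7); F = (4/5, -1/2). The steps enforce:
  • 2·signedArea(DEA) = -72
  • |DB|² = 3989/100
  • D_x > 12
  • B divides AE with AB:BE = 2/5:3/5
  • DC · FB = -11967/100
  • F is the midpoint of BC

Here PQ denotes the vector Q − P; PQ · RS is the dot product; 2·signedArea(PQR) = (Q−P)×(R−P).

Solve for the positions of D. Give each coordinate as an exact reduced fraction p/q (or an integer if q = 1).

D = (62/5, 9/2)

1. D_x = 62/5  [2·signedArea(DEA) = -72 ∩ DC · FB = -11967/100]
2. D_y = 9/2  [2·signedArea(DEA) = -72 ∩ DC · FB = -11967/100]
   → D = (62/5, 9/2)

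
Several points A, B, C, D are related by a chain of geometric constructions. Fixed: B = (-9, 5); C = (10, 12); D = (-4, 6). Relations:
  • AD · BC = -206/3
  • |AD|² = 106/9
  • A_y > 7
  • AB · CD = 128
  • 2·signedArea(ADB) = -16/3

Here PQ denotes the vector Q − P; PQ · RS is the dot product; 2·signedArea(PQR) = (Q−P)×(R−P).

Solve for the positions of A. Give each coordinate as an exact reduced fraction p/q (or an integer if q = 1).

A = (-1, 23/3)

1. A_x = -1  [AB · CD = 128 ∩ 2·signedArea(ADB) = -16/3]
2. A_y = 23/3  [AB · CD = 128 ∩ 2·signedArea(ADB) = -16/3]
   → A = (-1, 23/3)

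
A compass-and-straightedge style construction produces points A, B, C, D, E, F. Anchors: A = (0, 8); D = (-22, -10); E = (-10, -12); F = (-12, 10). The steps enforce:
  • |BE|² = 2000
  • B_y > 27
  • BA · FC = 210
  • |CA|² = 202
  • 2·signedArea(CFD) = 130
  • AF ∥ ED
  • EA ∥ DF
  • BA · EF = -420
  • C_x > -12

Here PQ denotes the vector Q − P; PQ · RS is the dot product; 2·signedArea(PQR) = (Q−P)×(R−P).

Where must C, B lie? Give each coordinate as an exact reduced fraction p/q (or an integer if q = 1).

B = (10, 28)
C = (-11, -1)

1. B_x = 10  [line 2·x + -22·y + 596 = 0 ∩ |BE|² = 2000]
2. B_y = 28  [line 2·x + -22·y + 596 = 0 ∩ |BE|² = 2000]
   → B = (10, 28)
3. C_x = -11  [2·signedArea(CFD) = 130 ∩ BA · FC = 210]
4. C_y = -1  [2·signedArea(CFD) = 130 ∩ BA · FC = 210]
   → C = (-11, -1)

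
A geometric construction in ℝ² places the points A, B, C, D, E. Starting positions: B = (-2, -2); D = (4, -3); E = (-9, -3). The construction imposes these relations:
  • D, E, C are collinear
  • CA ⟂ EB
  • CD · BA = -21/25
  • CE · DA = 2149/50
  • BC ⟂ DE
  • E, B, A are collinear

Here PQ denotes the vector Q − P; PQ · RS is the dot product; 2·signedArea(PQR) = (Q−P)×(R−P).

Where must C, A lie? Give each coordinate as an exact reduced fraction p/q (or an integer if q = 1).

1. C_x = -2  [D, E, C are collinear ∩ BC ⟂ DE]
2. C_y = -3  [D, E, C are collinear ∩ BC ⟂ DE]
   → C = (-2, -3)
3. A_x = -107/50  [E, B, A are collinear ∩ CA ⟂ EB]
4. A_y = -101/50  [E, B, A are collinear ∩ CA ⟂ EB]
   → A = (-107/50, -101/50)

A = (-107/50, -101/50)
C = (-2, -3)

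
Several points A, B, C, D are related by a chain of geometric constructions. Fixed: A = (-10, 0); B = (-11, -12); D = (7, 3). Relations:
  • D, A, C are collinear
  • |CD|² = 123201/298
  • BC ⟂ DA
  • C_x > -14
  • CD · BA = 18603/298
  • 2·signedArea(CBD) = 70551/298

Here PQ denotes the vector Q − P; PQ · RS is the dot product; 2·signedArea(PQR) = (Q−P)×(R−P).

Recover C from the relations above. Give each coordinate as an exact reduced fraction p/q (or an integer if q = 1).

C = (-3881/298, -159/298)

1. C_x = -3881/298  [D, A, C are collinear ∩ BC ⟂ DA]
2. C_y = -159/298  [D, A, C are collinear ∩ BC ⟂ DA]
   → C = (-3881/298, -159/298)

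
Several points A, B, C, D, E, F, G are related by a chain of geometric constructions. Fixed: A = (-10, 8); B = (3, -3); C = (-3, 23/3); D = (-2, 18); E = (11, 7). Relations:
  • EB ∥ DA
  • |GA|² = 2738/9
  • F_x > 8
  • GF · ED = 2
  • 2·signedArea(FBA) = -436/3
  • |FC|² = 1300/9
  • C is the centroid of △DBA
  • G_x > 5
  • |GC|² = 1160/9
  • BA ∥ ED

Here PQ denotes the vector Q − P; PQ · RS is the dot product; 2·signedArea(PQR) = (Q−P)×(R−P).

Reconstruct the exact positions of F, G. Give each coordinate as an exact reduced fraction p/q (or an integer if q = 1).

1. F_x = 25/3  [line -11·x + -13·y + 418/3 = 0 ∩ |FC|² = 1300/9]
2. F_y = 11/3  [line -11·x + -13·y + 418/3 = 0 ∩ |FC|² = 1300/9]
   → F = (25/3, 11/3)
3. G_x = 17/3  [line 13·x + -11·y + -70 = 0 ∩ |GA|² = 2738/9]
4. G_y = 1/3  [line 13·x + -11·y + -70 = 0 ∩ |GA|² = 2738/9]
   → G = (17/3, 1/3)

F = (25/3, 11/3)
G = (17/3, 1/3)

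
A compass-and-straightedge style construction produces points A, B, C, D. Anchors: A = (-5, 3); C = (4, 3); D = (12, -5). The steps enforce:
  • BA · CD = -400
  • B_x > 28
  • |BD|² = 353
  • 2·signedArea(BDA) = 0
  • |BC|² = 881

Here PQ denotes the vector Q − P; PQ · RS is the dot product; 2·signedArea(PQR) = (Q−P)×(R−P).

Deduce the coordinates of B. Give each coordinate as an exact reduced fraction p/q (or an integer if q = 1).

1. B_x = 29  [2·signedArea(BDA) = 0 ∩ BA · CD = -400]
2. B_y = -13  [2·signedArea(BDA) = 0 ∩ BA · CD = -400]
   → B = (29, -13)

B = (29, -13)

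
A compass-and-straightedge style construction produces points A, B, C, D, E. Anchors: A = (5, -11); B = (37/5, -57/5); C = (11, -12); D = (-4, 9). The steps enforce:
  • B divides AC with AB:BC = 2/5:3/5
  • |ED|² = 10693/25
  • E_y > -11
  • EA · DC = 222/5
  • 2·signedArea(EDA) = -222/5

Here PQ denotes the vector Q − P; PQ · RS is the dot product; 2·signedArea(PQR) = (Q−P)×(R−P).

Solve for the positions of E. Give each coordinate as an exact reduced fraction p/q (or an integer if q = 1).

1. E_x = 13/5  [2·signedArea(EDA) = -222/5 ∩ EA · DC = 222/5]
2. E_y = -53/5  [2·signedArea(EDA) = -222/5 ∩ EA · DC = 222/5]
   → E = (13/5, -53/5)

E = (13/5, -53/5)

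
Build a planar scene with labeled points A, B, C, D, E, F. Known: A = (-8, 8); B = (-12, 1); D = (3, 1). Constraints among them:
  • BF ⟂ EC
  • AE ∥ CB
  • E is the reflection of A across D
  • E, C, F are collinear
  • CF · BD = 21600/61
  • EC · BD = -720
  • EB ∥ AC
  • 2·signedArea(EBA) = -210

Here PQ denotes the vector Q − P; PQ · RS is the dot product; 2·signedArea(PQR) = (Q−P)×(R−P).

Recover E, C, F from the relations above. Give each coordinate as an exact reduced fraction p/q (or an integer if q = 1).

1. E_x = 14  [E is the reflection of A across D]
2. E_y = -6  [E is the reflection of A across D]
   → E = (14, -6)
3. C_x = -34  [AE ∥ CB ∩ EB ∥ AC]
4. C_y = 15  [AE ∥ CB ∩ EB ∥ AC]
   → C = (-34, 15)
5. F_x = -634/61  [E, C, F are collinear ∩ BF ⟂ EC]
6. F_y = 285/61  [E, C, F are collinear ∩ BF ⟂ EC]
   → F = (-634/61, 285/61)

C = (-34, 15)
E = (14, -6)
F = (-634/61, 285/61)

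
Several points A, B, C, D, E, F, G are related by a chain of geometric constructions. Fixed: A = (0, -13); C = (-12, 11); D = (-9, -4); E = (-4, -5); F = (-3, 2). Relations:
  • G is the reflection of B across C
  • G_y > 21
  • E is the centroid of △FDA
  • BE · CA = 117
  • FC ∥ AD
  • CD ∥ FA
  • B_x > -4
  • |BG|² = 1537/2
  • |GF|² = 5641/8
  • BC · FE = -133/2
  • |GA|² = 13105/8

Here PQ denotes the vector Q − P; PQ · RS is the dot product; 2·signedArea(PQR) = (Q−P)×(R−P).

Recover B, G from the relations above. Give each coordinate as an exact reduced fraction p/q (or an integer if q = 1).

1. B_x = -13/4  [BE · CA = 117 ∩ BC · FE = -133/2]
2. B_y = 1/4  [BE · CA = 117 ∩ BC · FE = -133/2]
   → B = (-13/4, 1/4)
3. G_x = -83/4  [G is the reflection of B across C]
4. G_y = 87/4  [G is the reflection of B across C]
   → G = (-83/4, 87/4)

B = (-13/4, 1/4)
G = (-83/4, 87/4)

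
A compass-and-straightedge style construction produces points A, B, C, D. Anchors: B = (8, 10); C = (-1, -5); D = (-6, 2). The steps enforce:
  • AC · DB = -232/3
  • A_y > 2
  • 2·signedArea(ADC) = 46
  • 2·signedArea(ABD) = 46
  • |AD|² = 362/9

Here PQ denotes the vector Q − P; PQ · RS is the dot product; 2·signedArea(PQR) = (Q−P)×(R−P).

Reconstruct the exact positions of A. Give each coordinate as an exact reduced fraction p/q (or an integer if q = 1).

1. A_x = 1/3  [2·signedArea(ADC) = 46 ∩ AC · DB = -232/3]
2. A_y = 7/3  [2·signedArea(ADC) = 46 ∩ AC · DB = -232/3]
   → A = (1/3, 7/3)

A = (1/3, 7/3)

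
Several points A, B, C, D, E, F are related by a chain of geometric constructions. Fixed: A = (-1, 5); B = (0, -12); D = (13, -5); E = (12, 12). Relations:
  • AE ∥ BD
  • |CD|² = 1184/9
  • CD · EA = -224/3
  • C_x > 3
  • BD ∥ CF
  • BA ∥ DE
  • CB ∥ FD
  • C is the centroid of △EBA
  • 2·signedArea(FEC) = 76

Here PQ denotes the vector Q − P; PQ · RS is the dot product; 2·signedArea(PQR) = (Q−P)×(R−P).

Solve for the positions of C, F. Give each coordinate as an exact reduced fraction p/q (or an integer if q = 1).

1. C_x = 11/3  [C is the centroid of △EBA]
2. C_y = 5/3  [C is the centroid of △EBA]
   → C = (11/3, 5/3)
3. F_x = 50/3  [CB ∥ FD ∩ BD ∥ CF]
4. F_y = 26/3  [CB ∥ FD ∩ BD ∥ CF]
   → F = (50/3, 26/3)

C = (11/3, 5/3)
F = (50/3, 26/3)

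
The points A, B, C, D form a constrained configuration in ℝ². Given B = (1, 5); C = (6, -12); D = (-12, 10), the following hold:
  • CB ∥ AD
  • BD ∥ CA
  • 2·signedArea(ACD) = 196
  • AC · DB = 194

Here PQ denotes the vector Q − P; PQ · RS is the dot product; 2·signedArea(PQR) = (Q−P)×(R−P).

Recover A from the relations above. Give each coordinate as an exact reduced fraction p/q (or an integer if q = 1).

A = (-7, -7)

1. A_x = -7  [CB ∥ AD ∩ BD ∥ CA]
2. A_y = -7  [CB ∥ AD ∩ BD ∥ CA]
   → A = (-7, -7)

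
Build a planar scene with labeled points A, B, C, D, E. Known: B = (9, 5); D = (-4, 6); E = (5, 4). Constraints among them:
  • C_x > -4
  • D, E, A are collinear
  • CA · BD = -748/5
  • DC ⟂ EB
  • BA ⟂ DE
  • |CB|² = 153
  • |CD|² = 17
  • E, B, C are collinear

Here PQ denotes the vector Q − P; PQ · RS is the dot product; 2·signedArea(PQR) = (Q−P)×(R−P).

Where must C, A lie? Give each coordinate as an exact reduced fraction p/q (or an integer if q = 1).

A = (43/5, 16/5)
C = (-3, 2)

1. C_x = -3  [E, B, C are collinear ∩ DC ⟂ EB]
2. C_y = 2  [E, B, C are collinear ∩ DC ⟂ EB]
   → C = (-3, 2)
3. A_x = 43/5  [D, E, A are collinear ∩ BA ⟂ DE]
4. A_y = 16/5  [D, E, A are collinear ∩ BA ⟂ DE]
   → A = (43/5, 16/5)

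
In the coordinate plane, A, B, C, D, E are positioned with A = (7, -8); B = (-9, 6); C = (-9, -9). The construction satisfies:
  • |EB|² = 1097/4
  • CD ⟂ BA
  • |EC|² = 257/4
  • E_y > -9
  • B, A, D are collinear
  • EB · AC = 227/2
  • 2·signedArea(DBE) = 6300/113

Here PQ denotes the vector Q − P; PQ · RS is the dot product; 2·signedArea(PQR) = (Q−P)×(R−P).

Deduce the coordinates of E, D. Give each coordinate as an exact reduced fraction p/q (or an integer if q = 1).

D = (-177/113, -57/113)
E = (-1, -17/2)

1. E_x = -1  [line 16·x + 1·y + 49/2 = 0 ∩ |EC|² = 257/4]
2. E_y = -17/2  [line 16·x + 1·y + 49/2 = 0 ∩ |EC|² = 257/4]
   → E = (-1, -17/2)
3. D_x = -177/113  [B, A, D are collinear ∩ CD ⟂ BA]
4. D_y = -57/113  [B, A, D are collinear ∩ CD ⟂ BA]
   → D = (-177/113, -57/113)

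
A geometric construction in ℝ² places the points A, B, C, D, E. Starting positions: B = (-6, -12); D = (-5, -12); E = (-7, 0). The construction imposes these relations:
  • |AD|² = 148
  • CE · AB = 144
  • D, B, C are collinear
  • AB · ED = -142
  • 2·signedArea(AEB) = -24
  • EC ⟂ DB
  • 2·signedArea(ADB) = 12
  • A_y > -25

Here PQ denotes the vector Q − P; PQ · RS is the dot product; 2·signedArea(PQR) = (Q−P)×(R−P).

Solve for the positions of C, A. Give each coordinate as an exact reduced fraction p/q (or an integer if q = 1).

A = (-7, -24)
C = (-7, -12)

1. C_x = -7  [D, B, C are collinear ∩ EC ⟂ DB]
2. C_y = -12  [D, B, C are collinear ∩ EC ⟂ DB]
   → C = (-7, -12)
3. A_x = -7  [2·signedArea(ADB) = 12 ∩ 2·signedArea(AEB) = -24]
4. A_y = -24  [2·signedArea(ADB) = 12 ∩ 2·signedArea(AEB) = -24]
   → A = (-7, -24)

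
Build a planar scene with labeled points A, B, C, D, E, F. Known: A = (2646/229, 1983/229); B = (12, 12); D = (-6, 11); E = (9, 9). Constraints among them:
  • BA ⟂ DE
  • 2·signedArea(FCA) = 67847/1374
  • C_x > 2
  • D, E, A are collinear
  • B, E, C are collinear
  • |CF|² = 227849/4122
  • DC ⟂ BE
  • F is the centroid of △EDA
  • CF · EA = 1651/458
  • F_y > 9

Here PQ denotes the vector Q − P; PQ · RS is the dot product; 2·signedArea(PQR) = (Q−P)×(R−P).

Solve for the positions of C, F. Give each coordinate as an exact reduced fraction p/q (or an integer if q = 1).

1. C_x = 5/2  [B, E, C are collinear ∩ DC ⟂ BE]
2. C_y = 5/2  [B, E, C are collinear ∩ DC ⟂ BE]
   → C = (5/2, 5/2)
3. F_x = 1111/229  [F is the centroid of △EDA]
4. F_y = 6563/687  [F is the centroid of △EDA]
   → F = (1111/229, 6563/687)

C = (5/2, 5/2)
F = (1111/229, 6563/687)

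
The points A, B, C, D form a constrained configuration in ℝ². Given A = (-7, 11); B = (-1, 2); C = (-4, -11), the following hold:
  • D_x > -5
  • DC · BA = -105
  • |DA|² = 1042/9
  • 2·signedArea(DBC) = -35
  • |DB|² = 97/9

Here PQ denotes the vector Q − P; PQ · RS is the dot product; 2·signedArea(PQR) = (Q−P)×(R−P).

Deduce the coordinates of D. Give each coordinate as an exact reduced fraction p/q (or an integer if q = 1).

D = (-4, 2/3)

1. D_x = -4  [2·signedArea(DBC) = -35 ∩ DC · BA = -105]
2. D_y = 2/3  [2·signedArea(DBC) = -35 ∩ DC · BA = -105]
   → D = (-4, 2/3)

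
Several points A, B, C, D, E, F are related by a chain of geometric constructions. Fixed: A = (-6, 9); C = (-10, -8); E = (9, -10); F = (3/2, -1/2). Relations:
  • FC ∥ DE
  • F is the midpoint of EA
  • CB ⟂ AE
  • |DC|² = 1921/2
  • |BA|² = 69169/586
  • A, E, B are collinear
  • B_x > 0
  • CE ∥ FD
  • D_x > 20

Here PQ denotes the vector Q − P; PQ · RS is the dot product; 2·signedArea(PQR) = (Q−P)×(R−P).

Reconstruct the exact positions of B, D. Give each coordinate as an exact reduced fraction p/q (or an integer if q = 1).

B = (429/586, 277/586)
D = (41/2, -5/2)

1. B_x = 429/586  [A, E, B are collinear ∩ CB ⟂ AE]
2. B_y = 277/586  [A, E, B are collinear ∩ CB ⟂ AE]
   → B = (429/586, 277/586)
3. D_x = 41/2  [FC ∥ DE ∩ CE ∥ FD]
4. D_y = -5/2  [FC ∥ DE ∩ CE ∥ FD]
   → D = (41/2, -5/2)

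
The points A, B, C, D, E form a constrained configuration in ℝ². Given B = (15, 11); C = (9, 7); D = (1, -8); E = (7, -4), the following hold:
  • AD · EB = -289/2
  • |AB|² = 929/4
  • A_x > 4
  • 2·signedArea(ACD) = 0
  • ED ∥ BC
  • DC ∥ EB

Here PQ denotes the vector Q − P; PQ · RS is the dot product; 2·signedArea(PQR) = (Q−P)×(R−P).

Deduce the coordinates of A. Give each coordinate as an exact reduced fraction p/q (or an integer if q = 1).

1. A_x = 5  [2·signedArea(ACD) = 0 ∩ AD · EB = -289/2]
2. A_y = -1/2  [2·signedArea(ACD) = 0 ∩ AD · EB = -289/2]
   → A = (5, -1/2)

A = (5, -1/2)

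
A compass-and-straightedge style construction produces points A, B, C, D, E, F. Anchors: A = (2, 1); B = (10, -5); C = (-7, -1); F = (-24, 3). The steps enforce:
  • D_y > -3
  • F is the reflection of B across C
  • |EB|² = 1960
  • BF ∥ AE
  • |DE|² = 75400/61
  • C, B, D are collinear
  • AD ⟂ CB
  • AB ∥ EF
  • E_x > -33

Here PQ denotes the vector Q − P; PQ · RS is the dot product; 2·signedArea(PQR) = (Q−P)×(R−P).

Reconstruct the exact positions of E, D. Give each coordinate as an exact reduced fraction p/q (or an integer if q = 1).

1. E_x = -32  [AB ∥ EF ∩ BF ∥ AE]
2. E_y = 9  [AB ∥ EF ∩ BF ∥ AE]
   → E = (-32, 9)
3. D_x = 66/61  [C, B, D are collinear ∩ AD ⟂ CB]
4. D_y = -177/61  [C, B, D are collinear ∩ AD ⟂ CB]
   → D = (66/61, -177/61)

D = (66/61, -177/61)
E = (-32, 9)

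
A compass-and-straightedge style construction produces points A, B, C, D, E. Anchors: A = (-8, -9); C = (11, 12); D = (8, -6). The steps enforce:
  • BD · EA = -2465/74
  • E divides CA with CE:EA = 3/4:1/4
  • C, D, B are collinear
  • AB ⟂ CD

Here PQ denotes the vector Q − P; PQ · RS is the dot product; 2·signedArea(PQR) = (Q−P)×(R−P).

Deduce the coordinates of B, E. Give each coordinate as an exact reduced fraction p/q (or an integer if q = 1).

1. B_x = 262/37  [C, D, B are collinear ∩ AB ⟂ CD]
2. B_y = -426/37  [C, D, B are collinear ∩ AB ⟂ CD]
   → B = (262/37, -426/37)
3. E_x = -13/4  [E divides CA with CE:EA = 3/4:1/4]
4. E_y = -15/4  [E divides CA with CE:EA = 3/4:1/4]
   → E = (-13/4, -15/4)

B = (262/37, -426/37)
E = (-13/4, -15/4)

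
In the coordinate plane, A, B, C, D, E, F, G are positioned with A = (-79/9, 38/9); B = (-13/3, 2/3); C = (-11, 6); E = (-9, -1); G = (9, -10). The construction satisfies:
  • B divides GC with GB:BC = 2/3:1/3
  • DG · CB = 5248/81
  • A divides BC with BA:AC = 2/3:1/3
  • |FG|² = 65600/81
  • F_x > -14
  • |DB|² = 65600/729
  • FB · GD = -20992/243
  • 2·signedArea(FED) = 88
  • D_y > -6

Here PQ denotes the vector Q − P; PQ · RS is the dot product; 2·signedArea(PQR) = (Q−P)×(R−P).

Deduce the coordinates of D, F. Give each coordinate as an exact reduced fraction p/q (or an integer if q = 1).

1. D_x = 83/27  [line -20/3·x + 16/3·y + 3932/81 = 0 ∩ |DB|² = 65600/729]
2. D_y = -142/27  [line -20/3·x + 16/3·y + 3932/81 = 0 ∩ |DB|² = 65600/729]
   → D = (83/27, -142/27)
3. F_x = -119/9  [FB · GD = -20992/243 ∩ 2·signedArea(FED) = 88]
4. F_y = 70/9  [FB · GD = -20992/243 ∩ 2·signedArea(FED) = 88]
   → F = (-119/9, 70/9)

D = (83/27, -142/27)
F = (-119/9, 70/9)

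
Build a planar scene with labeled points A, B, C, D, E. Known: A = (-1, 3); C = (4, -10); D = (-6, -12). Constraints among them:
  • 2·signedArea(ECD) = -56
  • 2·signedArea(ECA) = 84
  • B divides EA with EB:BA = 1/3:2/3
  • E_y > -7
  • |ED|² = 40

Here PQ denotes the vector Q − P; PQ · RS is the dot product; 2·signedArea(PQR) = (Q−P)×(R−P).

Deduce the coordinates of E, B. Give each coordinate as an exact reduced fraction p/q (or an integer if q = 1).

1. E_x = -4  [2·signedArea(ECA) = 84 ∩ 2·signedArea(ECD) = -56]
2. E_y = -6  [2·signedArea(ECA) = 84 ∩ 2·signedArea(ECD) = -56]
   → E = (-4, -6)
3. B_x = -3  [B divides EA with EB:BA = 1/3:2/3]
4. B_y = -3  [B divides EA with EB:BA = 1/3:2/3]
   → B = (-3, -3)

B = (-3, -3)
E = (-4, -6)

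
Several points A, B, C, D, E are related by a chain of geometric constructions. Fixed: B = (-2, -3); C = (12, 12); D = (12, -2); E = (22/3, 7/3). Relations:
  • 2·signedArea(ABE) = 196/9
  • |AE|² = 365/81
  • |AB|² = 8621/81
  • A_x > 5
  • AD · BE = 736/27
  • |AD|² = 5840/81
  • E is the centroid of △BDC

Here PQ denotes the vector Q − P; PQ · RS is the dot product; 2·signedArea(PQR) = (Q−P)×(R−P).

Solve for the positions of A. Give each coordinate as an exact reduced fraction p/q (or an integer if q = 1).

1. A_x = 52/9  [2·signedArea(ABE) = 196/9 ∩ AD · BE = 736/27]
2. A_y = 34/9  [2·signedArea(ABE) = 196/9 ∩ AD · BE = 736/27]
   → A = (52/9, 34/9)

A = (52/9, 34/9)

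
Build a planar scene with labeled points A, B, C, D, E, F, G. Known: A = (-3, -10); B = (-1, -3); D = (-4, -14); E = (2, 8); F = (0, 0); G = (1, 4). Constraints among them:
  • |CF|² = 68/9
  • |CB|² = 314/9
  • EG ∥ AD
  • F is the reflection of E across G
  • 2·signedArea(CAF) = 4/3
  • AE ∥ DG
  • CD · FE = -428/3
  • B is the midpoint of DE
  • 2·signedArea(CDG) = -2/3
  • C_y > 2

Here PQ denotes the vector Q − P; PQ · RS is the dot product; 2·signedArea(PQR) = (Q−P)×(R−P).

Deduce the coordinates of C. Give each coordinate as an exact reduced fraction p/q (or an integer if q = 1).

1. C_x = 2/3  [CD · FE = -428/3 ∩ 2·signedArea(CDG) = -2/3]
2. C_y = 8/3  [CD · FE = -428/3 ∩ 2·signedArea(CDG) = -2/3]
   → C = (2/3, 8/3)

C = (2/3, 8/3)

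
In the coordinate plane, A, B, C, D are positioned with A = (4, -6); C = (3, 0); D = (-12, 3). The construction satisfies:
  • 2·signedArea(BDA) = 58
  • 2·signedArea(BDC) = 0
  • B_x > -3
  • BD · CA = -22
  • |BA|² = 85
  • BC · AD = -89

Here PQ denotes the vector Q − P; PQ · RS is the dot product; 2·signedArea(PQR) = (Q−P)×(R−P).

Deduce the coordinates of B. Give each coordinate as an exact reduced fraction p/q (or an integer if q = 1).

B = (-2, 1)

1. B_x = -2  [2·signedArea(BDC) = 0 ∩ 2·signedArea(BDA) = 58]
2. B_y = 1  [2·signedArea(BDC) = 0 ∩ 2·signedArea(BDA) = 58]
   → B = (-2, 1)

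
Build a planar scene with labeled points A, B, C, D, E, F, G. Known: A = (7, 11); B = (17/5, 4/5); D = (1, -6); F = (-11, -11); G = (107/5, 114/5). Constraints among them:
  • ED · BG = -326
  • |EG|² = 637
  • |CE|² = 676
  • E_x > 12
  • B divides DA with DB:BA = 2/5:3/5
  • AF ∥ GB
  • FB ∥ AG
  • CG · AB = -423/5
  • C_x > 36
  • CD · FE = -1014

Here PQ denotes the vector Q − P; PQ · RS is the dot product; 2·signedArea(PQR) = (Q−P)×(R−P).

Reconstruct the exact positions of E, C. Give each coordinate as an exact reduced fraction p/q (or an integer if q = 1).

C = (37, 9)
E = (13, -1)

1. E_x = 13  [line -18·x + -22·y + 212 = 0 ∩ |EG|² = 637]
2. E_y = -1  [line -18·x + -22·y + 212 = 0 ∩ |EG|² = 637]
   → E = (13, -1)
3. C_x = 37  [CG · AB = -423/5 ∩ CD · FE = -1014]
4. C_y = 9  [CG · AB = -423/5 ∩ CD · FE = -1014]
   → C = (37, 9)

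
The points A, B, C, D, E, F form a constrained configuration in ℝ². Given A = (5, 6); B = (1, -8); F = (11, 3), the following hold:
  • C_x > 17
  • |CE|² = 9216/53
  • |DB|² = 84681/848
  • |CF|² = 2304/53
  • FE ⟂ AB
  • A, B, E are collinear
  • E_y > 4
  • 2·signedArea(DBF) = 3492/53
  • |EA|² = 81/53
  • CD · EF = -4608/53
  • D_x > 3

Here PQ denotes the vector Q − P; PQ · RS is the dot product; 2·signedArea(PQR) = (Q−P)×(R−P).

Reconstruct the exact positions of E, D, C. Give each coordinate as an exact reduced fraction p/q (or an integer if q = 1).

C = (919/53, 63/53)
D = (397/106, 341/212)
E = (247/53, 255/53)

1. E_x = 247/53  [A, B, E are collinear ∩ FE ⟂ AB]
2. E_y = 255/53  [A, B, E are collinear ∩ FE ⟂ AB]
   → E = (247/53, 255/53)
3. D_x = 397/106  [line -11·x + 10·y + 1331/53 = 0 ∩ |DB|² = 84681/848]
4. D_y = 341/212  [line -11·x + 10·y + 1331/53 = 0 ∩ |DB|² = 84681/848]
   → D = (397/106, 341/212)
5. C_x = 919/53  [line -336/53·x + 96/53·y + 5712/53 = 0 ∩ |CF|² = 2304/53]
6. C_y = 63/53  [line -336/53·x + 96/53·y + 5712/53 = 0 ∩ |CF|² = 2304/53]
   → C = (919/53, 63/53)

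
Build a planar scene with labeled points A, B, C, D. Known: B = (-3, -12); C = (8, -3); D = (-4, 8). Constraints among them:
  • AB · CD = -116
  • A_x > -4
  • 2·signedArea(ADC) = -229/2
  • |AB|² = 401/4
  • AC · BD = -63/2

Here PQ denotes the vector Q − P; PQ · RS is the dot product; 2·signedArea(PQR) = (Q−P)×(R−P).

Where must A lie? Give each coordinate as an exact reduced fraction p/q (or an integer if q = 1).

1. A_x = -7/2  [2·signedArea(ADC) = -229/2 ∩ AC · BD = -63/2]
2. A_y = -2  [2·signedArea(ADC) = -229/2 ∩ AC · BD = -63/2]
   → A = (-7/2, -2)

A = (-7/2, -2)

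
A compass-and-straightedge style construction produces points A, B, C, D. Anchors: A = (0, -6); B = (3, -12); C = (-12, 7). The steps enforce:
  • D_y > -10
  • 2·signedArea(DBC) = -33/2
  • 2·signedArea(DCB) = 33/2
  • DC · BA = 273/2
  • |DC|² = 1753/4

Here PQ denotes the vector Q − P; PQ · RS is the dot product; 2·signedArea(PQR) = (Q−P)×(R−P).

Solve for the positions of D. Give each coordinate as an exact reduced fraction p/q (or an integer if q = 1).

1. D_x = 3/2  [2·signedArea(DBC) = -33/2 ∩ DC · BA = 273/2]
2. D_y = -9  [2·signedArea(DBC) = -33/2 ∩ DC · BA = 273/2]
   → D = (3/2, -9)

D = (3/2, -9)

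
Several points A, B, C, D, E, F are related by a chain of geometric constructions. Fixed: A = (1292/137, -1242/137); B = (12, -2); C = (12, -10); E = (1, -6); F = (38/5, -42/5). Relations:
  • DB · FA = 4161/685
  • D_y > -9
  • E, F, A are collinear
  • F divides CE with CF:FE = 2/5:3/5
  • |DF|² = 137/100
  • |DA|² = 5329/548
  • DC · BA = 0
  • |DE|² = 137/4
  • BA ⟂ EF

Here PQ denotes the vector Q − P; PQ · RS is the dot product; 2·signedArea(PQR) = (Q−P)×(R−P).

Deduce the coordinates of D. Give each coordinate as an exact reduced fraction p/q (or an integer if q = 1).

1. D_x = 13/2  [DC · BA = 0 ∩ DB · FA = 4161/685]
2. D_y = -8  [DC · BA = 0 ∩ DB · FA = 4161/685]
   → D = (13/2, -8)

D = (13/2, -8)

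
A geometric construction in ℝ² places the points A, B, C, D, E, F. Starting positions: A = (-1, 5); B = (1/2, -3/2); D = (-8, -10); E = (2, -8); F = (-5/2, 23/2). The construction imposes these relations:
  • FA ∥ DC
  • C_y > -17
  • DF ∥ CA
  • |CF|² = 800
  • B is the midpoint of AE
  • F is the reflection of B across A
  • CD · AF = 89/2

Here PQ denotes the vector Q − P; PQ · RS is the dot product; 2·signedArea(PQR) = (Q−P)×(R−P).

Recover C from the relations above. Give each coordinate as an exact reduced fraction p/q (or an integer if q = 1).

1. C_x = -13/2  [DF ∥ CA ∩ FA ∥ DC]
2. C_y = -33/2  [DF ∥ CA ∩ FA ∥ DC]
   → C = (-13/2, -33/2)

C = (-13/2, -33/2)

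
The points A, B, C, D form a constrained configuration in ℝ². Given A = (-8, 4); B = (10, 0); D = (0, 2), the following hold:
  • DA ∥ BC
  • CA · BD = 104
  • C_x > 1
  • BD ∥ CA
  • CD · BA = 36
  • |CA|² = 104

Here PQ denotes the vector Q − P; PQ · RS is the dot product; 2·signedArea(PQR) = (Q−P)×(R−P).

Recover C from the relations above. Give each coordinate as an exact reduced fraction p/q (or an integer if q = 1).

C = (2, 2)

1. C_x = 2  [BD ∥ CA ∩ DA ∥ BC]
2. C_y = 2  [BD ∥ CA ∩ DA ∥ BC]
   → C = (2, 2)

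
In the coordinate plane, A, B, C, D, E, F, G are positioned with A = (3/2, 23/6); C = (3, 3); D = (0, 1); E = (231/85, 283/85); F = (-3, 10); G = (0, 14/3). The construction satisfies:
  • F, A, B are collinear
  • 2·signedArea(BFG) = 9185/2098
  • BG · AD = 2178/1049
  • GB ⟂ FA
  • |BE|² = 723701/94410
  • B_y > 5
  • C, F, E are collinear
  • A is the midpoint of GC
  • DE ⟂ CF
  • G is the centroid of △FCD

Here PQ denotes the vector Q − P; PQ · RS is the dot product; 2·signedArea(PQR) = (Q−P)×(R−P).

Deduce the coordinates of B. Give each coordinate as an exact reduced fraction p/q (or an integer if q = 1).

1. B_x = 1221/2098  [F, A, B are collinear ∩ GB ⟂ FA]
2. B_y = 32045/6294  [F, A, B are collinear ∩ GB ⟂ FA]
   → B = (1221/2098, 32045/6294)

B = (1221/2098, 32045/6294)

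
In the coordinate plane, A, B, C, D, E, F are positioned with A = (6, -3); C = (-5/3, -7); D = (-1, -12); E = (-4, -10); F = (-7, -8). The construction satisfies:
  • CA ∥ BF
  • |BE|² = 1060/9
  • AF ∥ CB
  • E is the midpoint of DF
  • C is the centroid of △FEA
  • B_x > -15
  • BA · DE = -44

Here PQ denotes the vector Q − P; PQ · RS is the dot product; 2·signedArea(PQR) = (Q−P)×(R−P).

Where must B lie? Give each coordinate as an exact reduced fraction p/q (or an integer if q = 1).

1. B_x = -44/3  [CA ∥ BF ∩ AF ∥ CB]
2. B_y = -12  [CA ∥ BF ∩ AF ∥ CB]
   → B = (-44/3, -12)

B = (-44/3, -12)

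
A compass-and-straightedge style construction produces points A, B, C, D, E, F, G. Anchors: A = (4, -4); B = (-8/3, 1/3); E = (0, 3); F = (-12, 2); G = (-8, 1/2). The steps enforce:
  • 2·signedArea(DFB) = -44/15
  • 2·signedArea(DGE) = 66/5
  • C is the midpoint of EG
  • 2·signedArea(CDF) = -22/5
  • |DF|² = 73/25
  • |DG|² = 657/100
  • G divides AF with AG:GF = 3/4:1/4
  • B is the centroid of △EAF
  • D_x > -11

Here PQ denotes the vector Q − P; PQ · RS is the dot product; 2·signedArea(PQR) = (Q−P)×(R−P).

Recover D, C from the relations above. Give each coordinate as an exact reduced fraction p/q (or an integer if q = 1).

C = (-4, 7/4)
D = (-52/5, 7/5)

1. D_x = -52/5  [2·signedArea(DGE) = 66/5 ∩ 2·signedArea(DFB) = -44/15]
2. D_y = 7/5  [2·signedArea(DGE) = 66/5 ∩ 2·signedArea(DFB) = -44/15]
   → D = (-52/5, 7/5)
3. C_x = -4  [C is the midpoint of EG]
4. C_y = 7/4  [C is the midpoint of EG]
   → C = (-4, 7/4)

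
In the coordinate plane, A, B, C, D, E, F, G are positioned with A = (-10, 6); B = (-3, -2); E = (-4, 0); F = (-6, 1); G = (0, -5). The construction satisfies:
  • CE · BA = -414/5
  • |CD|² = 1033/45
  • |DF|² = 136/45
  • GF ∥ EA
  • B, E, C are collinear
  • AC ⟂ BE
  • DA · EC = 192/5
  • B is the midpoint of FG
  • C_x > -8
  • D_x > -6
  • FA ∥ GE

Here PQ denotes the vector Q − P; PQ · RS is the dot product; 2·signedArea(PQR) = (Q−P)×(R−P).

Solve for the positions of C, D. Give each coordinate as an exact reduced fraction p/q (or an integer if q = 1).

1. C_x = -38/5  [B, E, C are collinear ∩ AC ⟂ BE]
2. C_y = 36/5  [B, E, C are collinear ∩ AC ⟂ BE]
   → C = (-38/5, 36/5)
3. D_x = -88/15  [line 18/5·x + -36/5·y + 204/5 = 0 ∩ |DF|² = 136/45]
4. D_y = 41/15  [line 18/5·x + -36/5·y + 204/5 = 0 ∩ |DF|² = 136/45]
   → D = (-88/15, 41/15)

C = (-38/5, 36/5)
D = (-88/15, 41/15)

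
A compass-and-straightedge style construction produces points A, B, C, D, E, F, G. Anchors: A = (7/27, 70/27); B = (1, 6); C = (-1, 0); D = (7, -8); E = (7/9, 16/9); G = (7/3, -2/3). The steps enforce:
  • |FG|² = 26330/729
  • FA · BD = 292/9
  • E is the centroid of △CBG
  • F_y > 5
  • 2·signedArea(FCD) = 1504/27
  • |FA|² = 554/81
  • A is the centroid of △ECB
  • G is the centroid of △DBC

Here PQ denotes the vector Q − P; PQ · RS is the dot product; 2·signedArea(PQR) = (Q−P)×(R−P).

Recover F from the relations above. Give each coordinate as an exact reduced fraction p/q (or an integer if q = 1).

1. F_x = 22/27  [FA · BD = 292/9 ∩ 2·signedArea(FCD) = 1504/27]
2. F_y = 139/27  [FA · BD = 292/9 ∩ 2·signedArea(FCD) = 1504/27]
   → F = (22/27, 139/27)

F = (22/27, 139/27)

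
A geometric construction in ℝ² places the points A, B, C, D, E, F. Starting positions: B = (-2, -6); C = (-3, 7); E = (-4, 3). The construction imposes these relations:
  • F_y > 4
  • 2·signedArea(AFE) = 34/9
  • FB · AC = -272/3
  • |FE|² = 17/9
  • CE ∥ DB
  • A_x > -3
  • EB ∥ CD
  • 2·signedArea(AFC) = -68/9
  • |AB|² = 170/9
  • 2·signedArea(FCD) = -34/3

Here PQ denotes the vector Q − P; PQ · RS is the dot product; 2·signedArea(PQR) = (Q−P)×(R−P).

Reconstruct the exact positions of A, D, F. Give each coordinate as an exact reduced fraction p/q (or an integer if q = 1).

1. D_x = -1  [CE ∥ DB ∩ EB ∥ CD]
2. D_y = -2  [CE ∥ DB ∩ EB ∥ CD]
   → D = (-1, -2)
3. F_x = -11/3  [line 9·x + 2·y + 73/3 = 0 ∩ |FE|² = 17/9]
4. F_y = 13/3  [line 9·x + 2·y + 73/3 = 0 ∩ |FE|² = 17/9]
   → F = (-11/3, 13/3)
5. A_x = -7/3  [2·signedArea(AFE) = 34/9 ∩ FB · AC = -272/3]
6. A_y = -5/3  [2·signedArea(AFE) = 34/9 ∩ FB · AC = -272/3]
   → A = (-7/3, -5/3)

A = (-7/3, -5/3)
D = (-1, -2)
F = (-11/3, 13/3)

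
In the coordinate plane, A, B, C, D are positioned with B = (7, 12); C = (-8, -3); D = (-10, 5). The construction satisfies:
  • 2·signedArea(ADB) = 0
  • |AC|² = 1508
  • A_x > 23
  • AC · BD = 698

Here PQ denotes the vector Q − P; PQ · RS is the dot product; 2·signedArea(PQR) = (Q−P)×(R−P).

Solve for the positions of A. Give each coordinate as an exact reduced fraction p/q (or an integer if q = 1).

1. A_x = 24  [2·signedArea(ADB) = 0 ∩ AC · BD = 698]
2. A_y = 19  [2·signedArea(ADB) = 0 ∩ AC · BD = 698]
   → A = (24, 19)

A = (24, 19)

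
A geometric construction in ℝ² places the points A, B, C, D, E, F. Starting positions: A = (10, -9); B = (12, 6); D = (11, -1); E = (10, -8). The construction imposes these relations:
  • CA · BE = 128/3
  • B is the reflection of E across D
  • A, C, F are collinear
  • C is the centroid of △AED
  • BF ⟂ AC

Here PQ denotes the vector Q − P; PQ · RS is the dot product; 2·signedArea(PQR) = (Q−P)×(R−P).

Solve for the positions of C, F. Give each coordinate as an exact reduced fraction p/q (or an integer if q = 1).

1. C_x = 31/3  [C is the centroid of △AED]
2. C_y = -6  [C is the centroid of △AED]
   → C = (31/3, -6)
3. F_x = 957/82  [A, C, F are collinear ∩ BF ⟂ AC]
4. F_y = 495/82  [A, C, F are collinear ∩ BF ⟂ AC]
   → F = (957/82, 495/82)

C = (31/3, -6)
F = (957/82, 495/82)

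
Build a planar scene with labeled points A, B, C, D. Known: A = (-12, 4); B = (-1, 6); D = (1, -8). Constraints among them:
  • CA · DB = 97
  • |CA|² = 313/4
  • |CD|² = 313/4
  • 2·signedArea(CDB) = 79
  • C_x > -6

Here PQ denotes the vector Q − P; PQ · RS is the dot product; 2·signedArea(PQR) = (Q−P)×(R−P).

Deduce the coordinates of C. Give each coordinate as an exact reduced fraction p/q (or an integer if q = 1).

1. C_x = -11/2  [2·signedArea(CDB) = 79 ∩ CA · DB = 97]
2. C_y = -2  [2·signedArea(CDB) = 79 ∩ CA · DB = 97]
   → C = (-11/2, -2)

C = (-11/2, -2)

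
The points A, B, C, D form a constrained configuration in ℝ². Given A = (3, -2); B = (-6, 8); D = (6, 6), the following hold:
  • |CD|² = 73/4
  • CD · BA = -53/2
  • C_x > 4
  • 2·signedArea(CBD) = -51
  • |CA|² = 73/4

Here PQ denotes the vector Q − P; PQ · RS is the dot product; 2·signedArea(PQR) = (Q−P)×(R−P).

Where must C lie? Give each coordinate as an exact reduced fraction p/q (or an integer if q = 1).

1. C_x = 9/2  [CD · BA = -53/2 ∩ 2·signedArea(CBD) = -51]
2. C_y = 2  [CD · BA = -53/2 ∩ 2·signedArea(CBD) = -51]
   → C = (9/2, 2)

C = (9/2, 2)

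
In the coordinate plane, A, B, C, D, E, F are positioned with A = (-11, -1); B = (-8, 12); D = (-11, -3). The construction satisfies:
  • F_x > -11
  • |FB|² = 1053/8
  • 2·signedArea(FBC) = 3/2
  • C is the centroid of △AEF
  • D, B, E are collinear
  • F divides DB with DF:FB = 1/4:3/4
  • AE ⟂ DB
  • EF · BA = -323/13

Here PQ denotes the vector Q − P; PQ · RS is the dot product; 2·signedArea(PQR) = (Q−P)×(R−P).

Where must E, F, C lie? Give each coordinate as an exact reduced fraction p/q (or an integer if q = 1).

1. E_x = -138/13  [D, B, E are collinear ∩ AE ⟂ DB]
2. E_y = -14/13  [D, B, E are collinear ∩ AE ⟂ DB]
   → E = (-138/13, -14/13)
3. F_x = -41/4  [F divides DB with DF:FB = 1/4:3/4]
4. F_y = 3/4  [F divides DB with DF:FB = 1/4:3/4]
   → F = (-41/4, 3/4)
5. C_x = -1657/156  [C is the centroid of △AEF]
6. C_y = -23/52  [C is the centroid of △AEF]
   → C = (-1657/156, -23/52)

C = (-1657/156, -23/52)
E = (-138/13, -14/13)
F = (-41/4, 3/4)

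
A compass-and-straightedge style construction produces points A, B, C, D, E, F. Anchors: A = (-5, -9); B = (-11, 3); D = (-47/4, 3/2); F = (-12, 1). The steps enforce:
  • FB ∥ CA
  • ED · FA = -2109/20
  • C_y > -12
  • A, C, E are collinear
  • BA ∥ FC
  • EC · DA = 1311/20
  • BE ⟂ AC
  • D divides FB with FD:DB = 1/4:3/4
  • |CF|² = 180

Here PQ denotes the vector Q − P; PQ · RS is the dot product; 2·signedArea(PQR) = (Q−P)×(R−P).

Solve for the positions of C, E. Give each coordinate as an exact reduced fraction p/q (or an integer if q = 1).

C = (-6, -11)
E = (-7/5, -9/5)

1. C_x = -6  [FB ∥ CA ∩ BA ∥ FC]
2. C_y = -11  [FB ∥ CA ∩ BA ∥ FC]
   → C = (-6, -11)
3. E_x = -7/5  [A, C, E are collinear ∩ BE ⟂ AC]
4. E_y = -9/5  [A, C, E are collinear ∩ BE ⟂ AC]
   → E = (-7/5, -9/5)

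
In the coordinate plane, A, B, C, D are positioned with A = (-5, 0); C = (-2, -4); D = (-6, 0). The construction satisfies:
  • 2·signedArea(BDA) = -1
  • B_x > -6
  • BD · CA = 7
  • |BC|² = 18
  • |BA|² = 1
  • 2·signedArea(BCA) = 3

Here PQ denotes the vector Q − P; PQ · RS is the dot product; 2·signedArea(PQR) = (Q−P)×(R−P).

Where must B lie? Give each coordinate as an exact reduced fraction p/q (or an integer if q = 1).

B = (-5, -1)

1. B_x = -5  [2·signedArea(BCA) = 3 ∩ BD · CA = 7]
2. B_y = -1  [2·signedArea(BCA) = 3 ∩ BD · CA = 7]
   → B = (-5, -1)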